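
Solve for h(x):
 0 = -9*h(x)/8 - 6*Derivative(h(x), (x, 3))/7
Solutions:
 h(x) = C3*exp(-2^(2/3)*21^(1/3)*x/4) + (C1*sin(2^(2/3)*3^(5/6)*7^(1/3)*x/8) + C2*cos(2^(2/3)*3^(5/6)*7^(1/3)*x/8))*exp(2^(2/3)*21^(1/3)*x/8)


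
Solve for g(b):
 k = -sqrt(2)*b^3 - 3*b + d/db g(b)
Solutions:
 g(b) = C1 + sqrt(2)*b^4/4 + 3*b^2/2 + b*k


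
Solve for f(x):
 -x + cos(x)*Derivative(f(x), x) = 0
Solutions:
 f(x) = C1 + Integral(x/cos(x), x)


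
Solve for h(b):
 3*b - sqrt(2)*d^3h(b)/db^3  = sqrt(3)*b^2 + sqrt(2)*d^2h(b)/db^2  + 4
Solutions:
 h(b) = C1 + C2*b + C3*exp(-b) - sqrt(6)*b^4/24 + b^3*(3*sqrt(2) + 2*sqrt(6))/12 + b^2*(-7*sqrt(2) - 2*sqrt(6))/4


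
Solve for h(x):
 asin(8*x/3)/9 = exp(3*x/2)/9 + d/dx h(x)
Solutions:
 h(x) = C1 + x*asin(8*x/3)/9 + sqrt(9 - 64*x^2)/72 - 2*exp(3*x/2)/27


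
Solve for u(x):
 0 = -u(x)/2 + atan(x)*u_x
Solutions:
 u(x) = C1*exp(Integral(1/atan(x), x)/2)


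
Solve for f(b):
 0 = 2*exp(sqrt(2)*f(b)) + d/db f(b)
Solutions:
 f(b) = sqrt(2)*(2*log(1/(C1 + 2*b)) - log(2))/4


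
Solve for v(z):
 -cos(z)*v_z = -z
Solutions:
 v(z) = C1 + Integral(z/cos(z), z)


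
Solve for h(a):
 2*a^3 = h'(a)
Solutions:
 h(a) = C1 + a^4/2


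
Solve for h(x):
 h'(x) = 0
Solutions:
 h(x) = C1


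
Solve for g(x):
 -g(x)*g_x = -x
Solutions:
 g(x) = -sqrt(C1 + x^2)
 g(x) = sqrt(C1 + x^2)


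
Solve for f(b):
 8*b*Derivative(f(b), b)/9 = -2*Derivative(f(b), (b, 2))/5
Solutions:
 f(b) = C1 + C2*erf(sqrt(10)*b/3)


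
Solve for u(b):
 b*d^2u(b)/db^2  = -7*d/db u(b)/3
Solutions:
 u(b) = C1 + C2/b^(4/3)


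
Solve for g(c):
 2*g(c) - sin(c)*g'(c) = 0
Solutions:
 g(c) = C1*(cos(c) - 1)/(cos(c) + 1)


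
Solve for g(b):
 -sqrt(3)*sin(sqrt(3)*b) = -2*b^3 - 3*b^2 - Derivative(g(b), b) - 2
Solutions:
 g(b) = C1 - b^4/2 - b^3 - 2*b - cos(sqrt(3)*b)


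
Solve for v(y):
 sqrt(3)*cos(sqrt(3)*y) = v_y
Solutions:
 v(y) = C1 + sin(sqrt(3)*y)


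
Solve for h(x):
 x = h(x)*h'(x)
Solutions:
 h(x) = -sqrt(C1 + x^2)
 h(x) = sqrt(C1 + x^2)


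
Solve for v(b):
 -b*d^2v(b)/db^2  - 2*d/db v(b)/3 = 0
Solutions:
 v(b) = C1 + C2*b^(1/3)


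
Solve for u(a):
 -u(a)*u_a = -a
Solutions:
 u(a) = -sqrt(C1 + a^2)
 u(a) = sqrt(C1 + a^2)


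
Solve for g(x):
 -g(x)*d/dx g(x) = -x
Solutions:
 g(x) = -sqrt(C1 + x^2)
 g(x) = sqrt(C1 + x^2)


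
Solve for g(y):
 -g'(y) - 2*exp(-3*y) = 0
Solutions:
 g(y) = C1 + 2*exp(-3*y)/3


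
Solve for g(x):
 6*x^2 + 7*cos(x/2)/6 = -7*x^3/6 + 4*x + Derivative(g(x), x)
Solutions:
 g(x) = C1 + 7*x^4/24 + 2*x^3 - 2*x^2 + 7*sin(x/2)/3


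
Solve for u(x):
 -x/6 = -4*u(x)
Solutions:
 u(x) = x/24


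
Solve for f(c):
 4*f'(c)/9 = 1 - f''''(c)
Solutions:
 f(c) = C1 + C4*exp(-2^(2/3)*3^(1/3)*c/3) + 9*c/4 + (C2*sin(2^(2/3)*3^(5/6)*c/6) + C3*cos(2^(2/3)*3^(5/6)*c/6))*exp(2^(2/3)*3^(1/3)*c/6)


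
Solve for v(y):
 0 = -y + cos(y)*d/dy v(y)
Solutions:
 v(y) = C1 + Integral(y/cos(y), y)


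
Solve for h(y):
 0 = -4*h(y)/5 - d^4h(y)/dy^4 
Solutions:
 h(y) = (C1*sin(5^(3/4)*y/5) + C2*cos(5^(3/4)*y/5))*exp(-5^(3/4)*y/5) + (C3*sin(5^(3/4)*y/5) + C4*cos(5^(3/4)*y/5))*exp(5^(3/4)*y/5)


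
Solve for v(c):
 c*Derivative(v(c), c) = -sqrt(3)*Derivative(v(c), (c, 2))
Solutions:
 v(c) = C1 + C2*erf(sqrt(2)*3^(3/4)*c/6)


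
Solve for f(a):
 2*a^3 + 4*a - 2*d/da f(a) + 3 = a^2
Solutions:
 f(a) = C1 + a^4/4 - a^3/6 + a^2 + 3*a/2


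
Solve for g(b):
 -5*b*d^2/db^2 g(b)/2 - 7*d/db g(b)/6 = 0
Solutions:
 g(b) = C1 + C2*b^(8/15)


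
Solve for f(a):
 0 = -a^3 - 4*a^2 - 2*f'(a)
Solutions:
 f(a) = C1 - a^4/8 - 2*a^3/3


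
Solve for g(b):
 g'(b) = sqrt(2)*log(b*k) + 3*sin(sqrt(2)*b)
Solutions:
 g(b) = C1 + sqrt(2)*b*(log(b*k) - 1) - 3*sqrt(2)*cos(sqrt(2)*b)/2


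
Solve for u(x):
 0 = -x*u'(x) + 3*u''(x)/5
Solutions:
 u(x) = C1 + C2*erfi(sqrt(30)*x/6)


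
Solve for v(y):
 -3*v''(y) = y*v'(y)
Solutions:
 v(y) = C1 + C2*erf(sqrt(6)*y/6)


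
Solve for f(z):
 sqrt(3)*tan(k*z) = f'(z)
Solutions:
 f(z) = C1 + sqrt(3)*Piecewise((-log(cos(k*z))/k, Ne(k, 0)), (0, True))


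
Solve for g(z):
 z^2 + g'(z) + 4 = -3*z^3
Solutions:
 g(z) = C1 - 3*z^4/4 - z^3/3 - 4*z


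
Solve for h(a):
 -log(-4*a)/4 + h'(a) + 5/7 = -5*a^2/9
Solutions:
 h(a) = C1 - 5*a^3/27 + a*log(-a)/4 + a*(-27 + 14*log(2))/28


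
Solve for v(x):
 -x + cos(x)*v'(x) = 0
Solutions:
 v(x) = C1 + Integral(x/cos(x), x)


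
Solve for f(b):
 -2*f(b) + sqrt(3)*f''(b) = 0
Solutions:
 f(b) = C1*exp(-sqrt(2)*3^(3/4)*b/3) + C2*exp(sqrt(2)*3^(3/4)*b/3)


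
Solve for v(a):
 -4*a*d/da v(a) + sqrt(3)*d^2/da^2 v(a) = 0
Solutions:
 v(a) = C1 + C2*erfi(sqrt(2)*3^(3/4)*a/3)


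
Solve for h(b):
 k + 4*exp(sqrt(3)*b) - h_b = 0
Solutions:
 h(b) = C1 + b*k + 4*sqrt(3)*exp(sqrt(3)*b)/3


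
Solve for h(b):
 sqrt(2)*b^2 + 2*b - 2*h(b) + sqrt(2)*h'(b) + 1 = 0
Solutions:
 h(b) = C1*exp(sqrt(2)*b) + sqrt(2)*b^2/2 + 2*b + 1/2 + sqrt(2)


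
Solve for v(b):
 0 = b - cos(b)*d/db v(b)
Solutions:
 v(b) = C1 + Integral(b/cos(b), b)


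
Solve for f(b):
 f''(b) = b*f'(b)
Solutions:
 f(b) = C1 + C2*erfi(sqrt(2)*b/2)


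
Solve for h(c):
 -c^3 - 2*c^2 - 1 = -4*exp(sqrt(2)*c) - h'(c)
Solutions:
 h(c) = C1 + c^4/4 + 2*c^3/3 + c - 2*sqrt(2)*exp(sqrt(2)*c)


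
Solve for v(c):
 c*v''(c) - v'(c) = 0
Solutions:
 v(c) = C1 + C2*c^2


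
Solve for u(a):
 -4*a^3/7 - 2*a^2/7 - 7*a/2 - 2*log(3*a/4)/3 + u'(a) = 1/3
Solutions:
 u(a) = C1 + a^4/7 + 2*a^3/21 + 7*a^2/4 + 2*a*log(a)/3 - 4*a*log(2)/3 - a/3 + 2*a*log(3)/3


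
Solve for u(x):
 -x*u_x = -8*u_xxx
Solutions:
 u(x) = C1 + Integral(C2*airyai(x/2) + C3*airybi(x/2), x)


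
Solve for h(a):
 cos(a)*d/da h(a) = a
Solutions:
 h(a) = C1 + Integral(a/cos(a), a)


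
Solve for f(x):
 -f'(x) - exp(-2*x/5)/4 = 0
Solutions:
 f(x) = C1 + 5*exp(-2*x/5)/8


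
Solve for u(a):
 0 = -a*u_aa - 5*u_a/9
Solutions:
 u(a) = C1 + C2*a^(4/9)


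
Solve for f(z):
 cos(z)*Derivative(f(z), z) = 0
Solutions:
 f(z) = C1


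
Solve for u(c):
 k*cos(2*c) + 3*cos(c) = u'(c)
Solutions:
 u(c) = C1 + k*sin(2*c)/2 + 3*sin(c)


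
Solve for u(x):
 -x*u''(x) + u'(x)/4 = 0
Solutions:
 u(x) = C1 + C2*x^(5/4)


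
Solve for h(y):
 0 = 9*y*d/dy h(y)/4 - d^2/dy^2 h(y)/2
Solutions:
 h(y) = C1 + C2*erfi(3*y/2)


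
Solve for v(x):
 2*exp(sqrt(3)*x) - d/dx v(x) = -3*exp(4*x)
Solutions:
 v(x) = C1 + 3*exp(4*x)/4 + 2*sqrt(3)*exp(sqrt(3)*x)/3


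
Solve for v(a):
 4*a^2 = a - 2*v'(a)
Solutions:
 v(a) = C1 - 2*a^3/3 + a^2/4


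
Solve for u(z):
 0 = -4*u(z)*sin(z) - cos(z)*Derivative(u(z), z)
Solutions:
 u(z) = C1*cos(z)^4


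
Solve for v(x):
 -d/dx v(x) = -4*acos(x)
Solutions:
 v(x) = C1 + 4*x*acos(x) - 4*sqrt(1 - x^2)


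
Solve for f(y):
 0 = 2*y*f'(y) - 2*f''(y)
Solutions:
 f(y) = C1 + C2*erfi(sqrt(2)*y/2)


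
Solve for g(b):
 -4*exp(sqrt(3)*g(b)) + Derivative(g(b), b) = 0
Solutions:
 g(b) = sqrt(3)*(2*log(-1/(C1 + 4*b)) - log(3))/6


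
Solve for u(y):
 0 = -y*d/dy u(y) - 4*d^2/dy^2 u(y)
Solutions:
 u(y) = C1 + C2*erf(sqrt(2)*y/4)


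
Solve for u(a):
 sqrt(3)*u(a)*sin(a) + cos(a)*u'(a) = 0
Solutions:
 u(a) = C1*cos(a)^(sqrt(3))


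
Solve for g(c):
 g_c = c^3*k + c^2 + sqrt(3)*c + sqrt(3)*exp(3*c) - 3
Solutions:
 g(c) = C1 + c^4*k/4 + c^3/3 + sqrt(3)*c^2/2 - 3*c + sqrt(3)*exp(3*c)/3


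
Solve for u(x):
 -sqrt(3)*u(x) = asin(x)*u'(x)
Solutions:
 u(x) = C1*exp(-sqrt(3)*Integral(1/asin(x), x))


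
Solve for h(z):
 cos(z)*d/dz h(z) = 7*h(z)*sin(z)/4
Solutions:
 h(z) = C1/cos(z)^(7/4)


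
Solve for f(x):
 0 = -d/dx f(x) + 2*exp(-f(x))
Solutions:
 f(x) = log(C1 + 2*x)


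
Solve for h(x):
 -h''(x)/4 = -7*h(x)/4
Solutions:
 h(x) = C1*exp(-sqrt(7)*x) + C2*exp(sqrt(7)*x)


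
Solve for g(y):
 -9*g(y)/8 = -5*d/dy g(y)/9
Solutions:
 g(y) = C1*exp(81*y/40)


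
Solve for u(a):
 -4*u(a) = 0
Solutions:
 u(a) = 0


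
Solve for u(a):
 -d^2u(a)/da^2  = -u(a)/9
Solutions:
 u(a) = C1*exp(-a/3) + C2*exp(a/3)


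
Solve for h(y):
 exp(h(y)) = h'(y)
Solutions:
 h(y) = log(-1/(C1 + y))


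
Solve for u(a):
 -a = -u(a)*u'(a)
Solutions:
 u(a) = -sqrt(C1 + a^2)
 u(a) = sqrt(C1 + a^2)


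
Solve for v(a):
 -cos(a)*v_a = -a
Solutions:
 v(a) = C1 + Integral(a/cos(a), a)


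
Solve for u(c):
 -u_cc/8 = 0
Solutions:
 u(c) = C1 + C2*c


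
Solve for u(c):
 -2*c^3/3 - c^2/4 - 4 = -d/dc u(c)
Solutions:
 u(c) = C1 + c^4/6 + c^3/12 + 4*c


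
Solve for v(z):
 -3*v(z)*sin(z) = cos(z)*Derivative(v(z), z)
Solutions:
 v(z) = C1*cos(z)^3


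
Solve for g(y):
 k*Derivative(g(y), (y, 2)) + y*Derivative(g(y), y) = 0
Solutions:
 g(y) = C1 + C2*sqrt(k)*erf(sqrt(2)*y*sqrt(1/k)/2)


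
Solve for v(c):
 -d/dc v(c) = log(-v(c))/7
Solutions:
 -li(-v(c)) = C1 - c/7


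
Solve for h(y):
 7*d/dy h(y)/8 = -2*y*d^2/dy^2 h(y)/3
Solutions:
 h(y) = C1 + C2/y^(5/16)


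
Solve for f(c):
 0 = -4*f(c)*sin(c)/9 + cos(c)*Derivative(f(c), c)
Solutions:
 f(c) = C1/cos(c)^(4/9)


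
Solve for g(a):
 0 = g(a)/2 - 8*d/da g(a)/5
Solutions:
 g(a) = C1*exp(5*a/16)


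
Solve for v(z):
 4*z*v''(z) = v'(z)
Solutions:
 v(z) = C1 + C2*z^(5/4)


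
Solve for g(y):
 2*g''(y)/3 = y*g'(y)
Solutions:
 g(y) = C1 + C2*erfi(sqrt(3)*y/2)


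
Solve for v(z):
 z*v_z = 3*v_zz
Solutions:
 v(z) = C1 + C2*erfi(sqrt(6)*z/6)


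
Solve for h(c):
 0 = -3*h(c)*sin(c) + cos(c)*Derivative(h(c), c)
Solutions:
 h(c) = C1/cos(c)^3


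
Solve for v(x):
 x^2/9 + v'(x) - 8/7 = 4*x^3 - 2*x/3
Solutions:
 v(x) = C1 + x^4 - x^3/27 - x^2/3 + 8*x/7


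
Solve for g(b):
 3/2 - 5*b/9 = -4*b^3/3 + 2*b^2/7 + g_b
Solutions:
 g(b) = C1 + b^4/3 - 2*b^3/21 - 5*b^2/18 + 3*b/2


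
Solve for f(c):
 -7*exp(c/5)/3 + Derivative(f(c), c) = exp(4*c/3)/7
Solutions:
 f(c) = C1 + 35*exp(c/5)/3 + 3*exp(4*c/3)/28


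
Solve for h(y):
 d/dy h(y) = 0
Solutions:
 h(y) = C1


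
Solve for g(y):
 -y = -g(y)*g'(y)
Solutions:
 g(y) = -sqrt(C1 + y^2)
 g(y) = sqrt(C1 + y^2)


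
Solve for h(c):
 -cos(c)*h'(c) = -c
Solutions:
 h(c) = C1 + Integral(c/cos(c), c)


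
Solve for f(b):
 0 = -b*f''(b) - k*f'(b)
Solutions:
 f(b) = C1 + b^(1 - re(k))*(C2*sin(log(b)*Abs(im(k))) + C3*cos(log(b)*im(k)))


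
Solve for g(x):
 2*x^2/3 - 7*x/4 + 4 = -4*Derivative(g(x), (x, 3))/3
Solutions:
 g(x) = C1 + C2*x + C3*x^2 - x^5/120 + 7*x^4/128 - x^3/2


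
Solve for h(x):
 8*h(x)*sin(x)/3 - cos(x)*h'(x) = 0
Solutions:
 h(x) = C1/cos(x)^(8/3)


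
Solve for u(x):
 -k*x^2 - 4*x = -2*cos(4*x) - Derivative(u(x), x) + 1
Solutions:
 u(x) = C1 + k*x^3/3 + 2*x^2 + x - sin(4*x)/2


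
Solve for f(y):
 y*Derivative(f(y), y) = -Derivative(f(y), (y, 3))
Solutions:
 f(y) = C1 + Integral(C2*airyai(-y) + C3*airybi(-y), y)


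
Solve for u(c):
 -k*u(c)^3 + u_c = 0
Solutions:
 u(c) = -sqrt(2)*sqrt(-1/(C1 + c*k))/2
 u(c) = sqrt(2)*sqrt(-1/(C1 + c*k))/2


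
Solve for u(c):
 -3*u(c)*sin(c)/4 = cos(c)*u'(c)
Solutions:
 u(c) = C1*cos(c)^(3/4)


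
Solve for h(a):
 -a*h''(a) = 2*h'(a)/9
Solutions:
 h(a) = C1 + C2*a^(7/9)


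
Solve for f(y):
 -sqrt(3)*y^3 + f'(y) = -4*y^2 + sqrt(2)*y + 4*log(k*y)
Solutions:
 f(y) = C1 + sqrt(3)*y^4/4 - 4*y^3/3 + sqrt(2)*y^2/2 + 4*y*log(k*y) - 4*y


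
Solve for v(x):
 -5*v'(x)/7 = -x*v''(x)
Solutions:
 v(x) = C1 + C2*x^(12/7)


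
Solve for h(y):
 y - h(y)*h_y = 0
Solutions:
 h(y) = -sqrt(C1 + y^2)
 h(y) = sqrt(C1 + y^2)


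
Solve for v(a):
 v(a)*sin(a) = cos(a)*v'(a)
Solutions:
 v(a) = C1/cos(a)


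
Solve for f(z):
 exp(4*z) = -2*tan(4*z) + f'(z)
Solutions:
 f(z) = C1 + exp(4*z)/4 - log(cos(4*z))/2


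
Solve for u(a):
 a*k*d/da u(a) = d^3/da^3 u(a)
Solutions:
 u(a) = C1 + Integral(C2*airyai(a*k^(1/3)) + C3*airybi(a*k^(1/3)), a)


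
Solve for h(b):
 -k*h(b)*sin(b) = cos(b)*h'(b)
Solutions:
 h(b) = C1*exp(k*log(cos(b)))


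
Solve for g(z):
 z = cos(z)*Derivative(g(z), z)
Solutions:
 g(z) = C1 + Integral(z/cos(z), z)


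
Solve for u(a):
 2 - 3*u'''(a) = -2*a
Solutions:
 u(a) = C1 + C2*a + C3*a^2 + a^4/36 + a^3/9


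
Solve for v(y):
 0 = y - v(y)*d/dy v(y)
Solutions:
 v(y) = -sqrt(C1 + y^2)
 v(y) = sqrt(C1 + y^2)


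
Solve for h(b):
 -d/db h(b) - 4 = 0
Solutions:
 h(b) = C1 - 4*b


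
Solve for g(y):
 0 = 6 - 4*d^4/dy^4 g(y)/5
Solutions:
 g(y) = C1 + C2*y + C3*y^2 + C4*y^3 + 5*y^4/16


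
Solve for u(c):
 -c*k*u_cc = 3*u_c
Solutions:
 u(c) = C1 + c^(((re(k) - 3)*re(k) + im(k)^2)/(re(k)^2 + im(k)^2))*(C2*sin(3*log(c)*Abs(im(k))/(re(k)^2 + im(k)^2)) + C3*cos(3*log(c)*im(k)/(re(k)^2 + im(k)^2)))


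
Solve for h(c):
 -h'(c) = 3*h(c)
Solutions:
 h(c) = C1*exp(-3*c)


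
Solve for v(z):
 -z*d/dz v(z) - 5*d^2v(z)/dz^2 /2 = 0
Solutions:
 v(z) = C1 + C2*erf(sqrt(5)*z/5)


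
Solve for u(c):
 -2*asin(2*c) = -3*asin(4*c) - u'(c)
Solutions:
 u(c) = C1 + 2*c*asin(2*c) - 3*c*asin(4*c) - 3*sqrt(1 - 16*c^2)/4 + sqrt(1 - 4*c^2)


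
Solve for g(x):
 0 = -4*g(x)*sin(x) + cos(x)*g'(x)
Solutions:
 g(x) = C1/cos(x)^4


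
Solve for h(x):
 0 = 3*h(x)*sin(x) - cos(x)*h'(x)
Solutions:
 h(x) = C1/cos(x)^3


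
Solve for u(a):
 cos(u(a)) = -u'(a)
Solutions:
 u(a) = pi - asin((C1 + exp(2*a))/(C1 - exp(2*a)))
 u(a) = asin((C1 + exp(2*a))/(C1 - exp(2*a)))


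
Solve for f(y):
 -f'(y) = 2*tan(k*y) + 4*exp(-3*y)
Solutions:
 f(y) = C1 - 2*Piecewise((-2*exp(-3*y)/3 + log(tan(k*y)^2 + 1)/(2*k), Ne(k, 0)), (-2*exp(-3*y)/3, True))


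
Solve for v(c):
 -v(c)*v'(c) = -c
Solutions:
 v(c) = -sqrt(C1 + c^2)
 v(c) = sqrt(C1 + c^2)


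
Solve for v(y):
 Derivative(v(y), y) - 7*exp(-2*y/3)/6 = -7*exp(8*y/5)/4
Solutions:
 v(y) = C1 - 35*exp(8*y/5)/32 - 7*exp(-2*y/3)/4


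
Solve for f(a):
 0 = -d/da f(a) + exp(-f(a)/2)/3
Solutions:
 f(a) = 2*log(C1 + a/6)


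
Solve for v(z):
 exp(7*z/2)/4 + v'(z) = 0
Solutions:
 v(z) = C1 - exp(7*z/2)/14


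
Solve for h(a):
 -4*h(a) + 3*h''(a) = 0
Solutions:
 h(a) = C1*exp(-2*sqrt(3)*a/3) + C2*exp(2*sqrt(3)*a/3)


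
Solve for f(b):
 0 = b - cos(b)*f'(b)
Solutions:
 f(b) = C1 + Integral(b/cos(b), b)


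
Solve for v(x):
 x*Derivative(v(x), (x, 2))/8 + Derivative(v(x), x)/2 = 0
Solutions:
 v(x) = C1 + C2/x^3


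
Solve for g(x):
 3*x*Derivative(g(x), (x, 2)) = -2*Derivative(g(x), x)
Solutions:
 g(x) = C1 + C2*x^(1/3)


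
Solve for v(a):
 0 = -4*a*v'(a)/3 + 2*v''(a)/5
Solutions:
 v(a) = C1 + C2*erfi(sqrt(15)*a/3)


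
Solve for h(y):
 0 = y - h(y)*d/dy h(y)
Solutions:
 h(y) = -sqrt(C1 + y^2)
 h(y) = sqrt(C1 + y^2)


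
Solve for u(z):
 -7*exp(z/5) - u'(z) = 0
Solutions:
 u(z) = C1 - 35*exp(z/5)


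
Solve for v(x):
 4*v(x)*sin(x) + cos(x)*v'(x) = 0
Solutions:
 v(x) = C1*cos(x)^4


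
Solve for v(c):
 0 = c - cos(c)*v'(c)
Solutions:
 v(c) = C1 + Integral(c/cos(c), c)


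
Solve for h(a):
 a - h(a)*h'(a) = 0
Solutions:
 h(a) = -sqrt(C1 + a^2)
 h(a) = sqrt(C1 + a^2)


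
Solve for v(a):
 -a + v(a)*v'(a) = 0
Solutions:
 v(a) = -sqrt(C1 + a^2)
 v(a) = sqrt(C1 + a^2)


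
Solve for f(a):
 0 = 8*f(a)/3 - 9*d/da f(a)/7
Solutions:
 f(a) = C1*exp(56*a/27)


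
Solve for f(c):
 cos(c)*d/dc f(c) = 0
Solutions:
 f(c) = C1


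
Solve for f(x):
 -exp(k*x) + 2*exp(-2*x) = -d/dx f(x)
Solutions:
 f(x) = C1 + exp(-2*x) + exp(k*x)/k


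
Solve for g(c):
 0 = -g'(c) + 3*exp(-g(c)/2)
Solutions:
 g(c) = 2*log(C1 + 3*c/2)


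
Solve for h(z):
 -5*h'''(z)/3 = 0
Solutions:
 h(z) = C1 + C2*z + C3*z^2


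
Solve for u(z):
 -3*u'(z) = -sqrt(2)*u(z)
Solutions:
 u(z) = C1*exp(sqrt(2)*z/3)


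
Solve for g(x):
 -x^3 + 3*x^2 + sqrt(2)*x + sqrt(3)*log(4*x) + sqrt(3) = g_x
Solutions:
 g(x) = C1 - x^4/4 + x^3 + sqrt(2)*x^2/2 + sqrt(3)*x*log(x) + 2*sqrt(3)*x*log(2)


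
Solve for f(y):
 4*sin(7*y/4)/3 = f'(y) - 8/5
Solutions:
 f(y) = C1 + 8*y/5 - 16*cos(7*y/4)/21


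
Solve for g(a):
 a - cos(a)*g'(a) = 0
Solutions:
 g(a) = C1 + Integral(a/cos(a), a)


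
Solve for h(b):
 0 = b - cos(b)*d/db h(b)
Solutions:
 h(b) = C1 + Integral(b/cos(b), b)


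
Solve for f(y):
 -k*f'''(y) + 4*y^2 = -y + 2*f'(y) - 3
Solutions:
 f(y) = C1 + C2*exp(-sqrt(2)*y*sqrt(-1/k)) + C3*exp(sqrt(2)*y*sqrt(-1/k)) - 2*k*y + 2*y^3/3 + y^2/4 + 3*y/2


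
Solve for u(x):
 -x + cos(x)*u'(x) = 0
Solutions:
 u(x) = C1 + Integral(x/cos(x), x)


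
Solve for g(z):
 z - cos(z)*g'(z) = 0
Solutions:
 g(z) = C1 + Integral(z/cos(z), z)


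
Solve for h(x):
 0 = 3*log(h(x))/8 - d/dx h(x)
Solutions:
 li(h(x)) = C1 + 3*x/8


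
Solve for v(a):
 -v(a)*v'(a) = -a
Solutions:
 v(a) = -sqrt(C1 + a^2)
 v(a) = sqrt(C1 + a^2)


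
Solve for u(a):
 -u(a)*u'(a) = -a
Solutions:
 u(a) = -sqrt(C1 + a^2)
 u(a) = sqrt(C1 + a^2)


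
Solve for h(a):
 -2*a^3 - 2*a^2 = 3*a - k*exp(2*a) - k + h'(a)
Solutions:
 h(a) = C1 - a^4/2 - 2*a^3/3 - 3*a^2/2 + a*k + k*exp(2*a)/2


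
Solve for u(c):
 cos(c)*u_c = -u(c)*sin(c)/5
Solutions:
 u(c) = C1*cos(c)^(1/5)


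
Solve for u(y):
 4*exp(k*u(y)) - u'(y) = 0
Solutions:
 u(y) = Piecewise((log(-1/(C1*k + 4*k*y))/k, Ne(k, 0)), (nan, True))
 u(y) = Piecewise((C1 + 4*y, Eq(k, 0)), (nan, True))


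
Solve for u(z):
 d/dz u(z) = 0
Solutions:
 u(z) = C1


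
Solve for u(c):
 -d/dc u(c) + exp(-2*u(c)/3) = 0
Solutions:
 u(c) = 3*log(-sqrt(C1 + c)) - 3*log(3) + 3*log(6)/2
 u(c) = 3*log(C1 + c)/2 - 3*log(3) + 3*log(6)/2


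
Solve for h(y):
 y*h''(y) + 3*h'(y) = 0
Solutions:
 h(y) = C1 + C2/y^2


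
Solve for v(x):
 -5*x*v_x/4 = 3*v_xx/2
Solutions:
 v(x) = C1 + C2*erf(sqrt(15)*x/6)


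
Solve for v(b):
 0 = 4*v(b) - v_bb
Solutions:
 v(b) = C1*exp(-2*b) + C2*exp(2*b)


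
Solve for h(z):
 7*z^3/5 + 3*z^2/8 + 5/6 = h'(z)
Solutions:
 h(z) = C1 + 7*z^4/20 + z^3/8 + 5*z/6


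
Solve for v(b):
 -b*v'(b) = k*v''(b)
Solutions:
 v(b) = C1 + C2*sqrt(k)*erf(sqrt(2)*b*sqrt(1/k)/2)


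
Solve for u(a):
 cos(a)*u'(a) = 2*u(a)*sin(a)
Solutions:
 u(a) = C1/cos(a)^2


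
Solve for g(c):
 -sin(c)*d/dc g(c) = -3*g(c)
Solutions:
 g(c) = C1*(cos(c) - 1)^(3/2)/(cos(c) + 1)^(3/2)


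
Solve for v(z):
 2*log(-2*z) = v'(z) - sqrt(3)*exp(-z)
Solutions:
 v(z) = C1 + 2*z*log(-z) + 2*z*(-1 + log(2)) - sqrt(3)*exp(-z)


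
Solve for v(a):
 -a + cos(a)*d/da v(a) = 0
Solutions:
 v(a) = C1 + Integral(a/cos(a), a)


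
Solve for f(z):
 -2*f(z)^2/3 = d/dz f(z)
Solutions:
 f(z) = 3/(C1 + 2*z)


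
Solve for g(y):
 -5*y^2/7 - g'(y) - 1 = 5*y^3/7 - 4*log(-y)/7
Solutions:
 g(y) = C1 - 5*y^4/28 - 5*y^3/21 + 4*y*log(-y)/7 - 11*y/7


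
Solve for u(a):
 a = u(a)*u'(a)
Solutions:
 u(a) = -sqrt(C1 + a^2)
 u(a) = sqrt(C1 + a^2)


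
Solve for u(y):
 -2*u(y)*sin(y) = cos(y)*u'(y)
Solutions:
 u(y) = C1*cos(y)^2


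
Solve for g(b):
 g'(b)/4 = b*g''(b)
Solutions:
 g(b) = C1 + C2*b^(5/4)


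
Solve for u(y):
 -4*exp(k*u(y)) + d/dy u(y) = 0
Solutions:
 u(y) = Piecewise((log(-1/(C1*k + 4*k*y))/k, Ne(k, 0)), (nan, True))
 u(y) = Piecewise((C1 + 4*y, Eq(k, 0)), (nan, True))


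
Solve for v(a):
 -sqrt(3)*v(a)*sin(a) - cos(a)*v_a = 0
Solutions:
 v(a) = C1*cos(a)^(sqrt(3))


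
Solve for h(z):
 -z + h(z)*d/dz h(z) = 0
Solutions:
 h(z) = -sqrt(C1 + z^2)
 h(z) = sqrt(C1 + z^2)


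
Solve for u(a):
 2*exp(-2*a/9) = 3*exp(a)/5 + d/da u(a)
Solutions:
 u(a) = C1 - 3*exp(a)/5 - 9*exp(-2*a/9)


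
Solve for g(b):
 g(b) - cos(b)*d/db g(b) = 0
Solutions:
 g(b) = C1*sqrt(sin(b) + 1)/sqrt(sin(b) - 1)


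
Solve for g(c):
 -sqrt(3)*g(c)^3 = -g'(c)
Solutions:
 g(c) = -sqrt(2)*sqrt(-1/(C1 + sqrt(3)*c))/2
 g(c) = sqrt(2)*sqrt(-1/(C1 + sqrt(3)*c))/2


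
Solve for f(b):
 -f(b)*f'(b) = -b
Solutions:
 f(b) = -sqrt(C1 + b^2)
 f(b) = sqrt(C1 + b^2)


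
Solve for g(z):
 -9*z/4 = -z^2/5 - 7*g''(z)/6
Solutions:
 g(z) = C1 + C2*z - z^4/70 + 9*z^3/28


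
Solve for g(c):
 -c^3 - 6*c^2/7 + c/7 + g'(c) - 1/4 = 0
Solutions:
 g(c) = C1 + c^4/4 + 2*c^3/7 - c^2/14 + c/4


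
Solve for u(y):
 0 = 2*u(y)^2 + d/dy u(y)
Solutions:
 u(y) = 1/(C1 + 2*y)


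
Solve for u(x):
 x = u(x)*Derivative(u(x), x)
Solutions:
 u(x) = -sqrt(C1 + x^2)
 u(x) = sqrt(C1 + x^2)


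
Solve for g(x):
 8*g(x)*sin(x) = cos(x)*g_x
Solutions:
 g(x) = C1/cos(x)^8


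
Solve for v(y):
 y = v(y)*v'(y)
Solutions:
 v(y) = -sqrt(C1 + y^2)
 v(y) = sqrt(C1 + y^2)


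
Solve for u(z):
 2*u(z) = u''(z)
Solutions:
 u(z) = C1*exp(-sqrt(2)*z) + C2*exp(sqrt(2)*z)


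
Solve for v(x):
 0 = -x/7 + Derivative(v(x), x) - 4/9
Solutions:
 v(x) = C1 + x^2/14 + 4*x/9


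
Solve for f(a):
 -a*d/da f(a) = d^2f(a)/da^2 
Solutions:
 f(a) = C1 + C2*erf(sqrt(2)*a/2)


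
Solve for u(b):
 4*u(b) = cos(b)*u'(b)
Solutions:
 u(b) = C1*(sin(b)^2 + 2*sin(b) + 1)/(sin(b)^2 - 2*sin(b) + 1)


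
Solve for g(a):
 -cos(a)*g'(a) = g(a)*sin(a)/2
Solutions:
 g(a) = C1*sqrt(cos(a))


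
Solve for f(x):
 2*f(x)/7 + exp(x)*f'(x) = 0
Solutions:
 f(x) = C1*exp(2*exp(-x)/7)


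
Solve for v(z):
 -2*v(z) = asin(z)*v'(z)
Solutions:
 v(z) = C1*exp(-2*Integral(1/asin(z), z))


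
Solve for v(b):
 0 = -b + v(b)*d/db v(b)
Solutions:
 v(b) = -sqrt(C1 + b^2)
 v(b) = sqrt(C1 + b^2)


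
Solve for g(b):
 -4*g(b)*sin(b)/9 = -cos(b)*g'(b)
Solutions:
 g(b) = C1/cos(b)^(4/9)


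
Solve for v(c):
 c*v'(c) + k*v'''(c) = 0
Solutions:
 v(c) = C1 + Integral(C2*airyai(c*(-1/k)^(1/3)) + C3*airybi(c*(-1/k)^(1/3)), c)


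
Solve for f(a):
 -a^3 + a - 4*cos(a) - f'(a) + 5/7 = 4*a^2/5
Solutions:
 f(a) = C1 - a^4/4 - 4*a^3/15 + a^2/2 + 5*a/7 - 4*sin(a)


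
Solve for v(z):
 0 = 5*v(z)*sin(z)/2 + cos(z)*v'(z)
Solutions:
 v(z) = C1*cos(z)^(5/2)


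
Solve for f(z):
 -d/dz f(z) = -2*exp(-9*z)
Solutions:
 f(z) = C1 - 2*exp(-9*z)/9


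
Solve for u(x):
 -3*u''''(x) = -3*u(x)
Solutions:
 u(x) = C1*exp(-x) + C2*exp(x) + C3*sin(x) + C4*cos(x)


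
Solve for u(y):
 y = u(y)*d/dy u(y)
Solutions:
 u(y) = -sqrt(C1 + y^2)
 u(y) = sqrt(C1 + y^2)


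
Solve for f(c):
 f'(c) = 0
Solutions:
 f(c) = C1


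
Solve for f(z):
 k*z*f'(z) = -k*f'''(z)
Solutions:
 f(z) = C1 + Integral(C2*airyai(-z) + C3*airybi(-z), z)


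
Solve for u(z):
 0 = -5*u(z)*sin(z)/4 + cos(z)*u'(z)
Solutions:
 u(z) = C1/cos(z)^(5/4)


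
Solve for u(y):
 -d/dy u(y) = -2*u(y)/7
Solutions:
 u(y) = C1*exp(2*y/7)


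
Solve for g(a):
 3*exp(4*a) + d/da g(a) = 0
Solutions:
 g(a) = C1 - 3*exp(4*a)/4


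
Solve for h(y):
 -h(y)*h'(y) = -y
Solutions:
 h(y) = -sqrt(C1 + y^2)
 h(y) = sqrt(C1 + y^2)


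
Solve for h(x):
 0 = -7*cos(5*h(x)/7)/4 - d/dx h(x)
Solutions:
 7*x/4 - 7*log(sin(5*h(x)/7) - 1)/10 + 7*log(sin(5*h(x)/7) + 1)/10 = C1


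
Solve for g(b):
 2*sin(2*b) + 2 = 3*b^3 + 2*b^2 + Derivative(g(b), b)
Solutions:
 g(b) = C1 - 3*b^4/4 - 2*b^3/3 + 2*b - cos(2*b)


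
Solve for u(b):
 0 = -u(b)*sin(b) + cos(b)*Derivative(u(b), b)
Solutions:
 u(b) = C1/cos(b)


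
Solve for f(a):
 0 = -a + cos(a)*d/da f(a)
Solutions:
 f(a) = C1 + Integral(a/cos(a), a)


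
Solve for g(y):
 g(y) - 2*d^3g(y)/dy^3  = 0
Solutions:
 g(y) = C3*exp(2^(2/3)*y/2) + (C1*sin(2^(2/3)*sqrt(3)*y/4) + C2*cos(2^(2/3)*sqrt(3)*y/4))*exp(-2^(2/3)*y/4)


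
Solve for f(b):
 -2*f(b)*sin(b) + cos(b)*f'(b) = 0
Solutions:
 f(b) = C1/cos(b)^2


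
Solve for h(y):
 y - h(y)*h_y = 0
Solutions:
 h(y) = -sqrt(C1 + y^2)
 h(y) = sqrt(C1 + y^2)


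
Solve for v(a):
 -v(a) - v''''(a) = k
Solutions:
 v(a) = -k + (C1*sin(sqrt(2)*a/2) + C2*cos(sqrt(2)*a/2))*exp(-sqrt(2)*a/2) + (C3*sin(sqrt(2)*a/2) + C4*cos(sqrt(2)*a/2))*exp(sqrt(2)*a/2)


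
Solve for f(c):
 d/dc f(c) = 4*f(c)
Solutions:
 f(c) = C1*exp(4*c)


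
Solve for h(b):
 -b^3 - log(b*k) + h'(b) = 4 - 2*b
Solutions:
 h(b) = C1 + b^4/4 - b^2 + b*log(b*k) + 3*b


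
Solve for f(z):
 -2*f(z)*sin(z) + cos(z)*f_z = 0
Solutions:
 f(z) = C1/cos(z)^2


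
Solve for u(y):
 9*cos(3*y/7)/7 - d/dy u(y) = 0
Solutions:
 u(y) = C1 + 3*sin(3*y/7)


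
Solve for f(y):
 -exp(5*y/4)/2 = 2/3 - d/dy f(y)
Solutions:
 f(y) = C1 + 2*y/3 + 2*exp(5*y/4)/5


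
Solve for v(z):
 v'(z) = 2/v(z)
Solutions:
 v(z) = -sqrt(C1 + 4*z)
 v(z) = sqrt(C1 + 4*z)


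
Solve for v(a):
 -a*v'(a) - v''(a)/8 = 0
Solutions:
 v(a) = C1 + C2*erf(2*a)


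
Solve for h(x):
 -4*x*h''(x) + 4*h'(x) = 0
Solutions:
 h(x) = C1 + C2*x^2


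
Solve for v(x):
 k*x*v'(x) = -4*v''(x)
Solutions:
 v(x) = Piecewise((-sqrt(2)*sqrt(pi)*C1*erf(sqrt(2)*sqrt(k)*x/4)/sqrt(k) - C2, (k > 0) | (k < 0)), (-C1*x - C2, True))


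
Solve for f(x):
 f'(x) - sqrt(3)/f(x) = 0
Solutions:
 f(x) = -sqrt(C1 + 2*sqrt(3)*x)
 f(x) = sqrt(C1 + 2*sqrt(3)*x)


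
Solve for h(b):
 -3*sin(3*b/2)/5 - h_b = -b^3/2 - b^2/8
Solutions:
 h(b) = C1 + b^4/8 + b^3/24 + 2*cos(3*b/2)/5


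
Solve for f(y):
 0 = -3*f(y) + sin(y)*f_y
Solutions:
 f(y) = C1*(cos(y) - 1)^(3/2)/(cos(y) + 1)^(3/2)


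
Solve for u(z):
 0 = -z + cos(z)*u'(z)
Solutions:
 u(z) = C1 + Integral(z/cos(z), z)


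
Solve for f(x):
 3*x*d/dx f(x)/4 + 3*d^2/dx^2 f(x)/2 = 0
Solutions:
 f(x) = C1 + C2*erf(x/2)


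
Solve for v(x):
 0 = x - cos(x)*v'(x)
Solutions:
 v(x) = C1 + Integral(x/cos(x), x)


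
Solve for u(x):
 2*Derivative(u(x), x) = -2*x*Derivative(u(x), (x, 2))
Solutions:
 u(x) = C1 + C2*log(x)


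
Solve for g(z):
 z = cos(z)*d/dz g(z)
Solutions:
 g(z) = C1 + Integral(z/cos(z), z)


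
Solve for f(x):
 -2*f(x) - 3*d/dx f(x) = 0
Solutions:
 f(x) = C1*exp(-2*x/3)


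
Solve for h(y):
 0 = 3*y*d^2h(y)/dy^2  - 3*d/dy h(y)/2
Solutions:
 h(y) = C1 + C2*y^(3/2)


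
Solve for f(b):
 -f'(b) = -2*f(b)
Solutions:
 f(b) = C1*exp(2*b)


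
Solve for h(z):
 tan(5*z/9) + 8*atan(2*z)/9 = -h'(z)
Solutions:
 h(z) = C1 - 8*z*atan(2*z)/9 + 2*log(4*z^2 + 1)/9 + 9*log(cos(5*z/9))/5


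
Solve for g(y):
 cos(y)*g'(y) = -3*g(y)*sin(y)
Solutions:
 g(y) = C1*cos(y)^3


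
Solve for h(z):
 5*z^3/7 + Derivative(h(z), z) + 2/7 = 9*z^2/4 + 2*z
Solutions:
 h(z) = C1 - 5*z^4/28 + 3*z^3/4 + z^2 - 2*z/7


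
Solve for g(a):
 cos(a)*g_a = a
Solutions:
 g(a) = C1 + Integral(a/cos(a), a)


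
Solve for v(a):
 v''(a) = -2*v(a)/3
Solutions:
 v(a) = C1*sin(sqrt(6)*a/3) + C2*cos(sqrt(6)*a/3)


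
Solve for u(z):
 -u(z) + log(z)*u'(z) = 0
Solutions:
 u(z) = C1*exp(li(z))


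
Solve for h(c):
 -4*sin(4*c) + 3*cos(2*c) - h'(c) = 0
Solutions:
 h(c) = C1 + 3*sin(2*c)/2 + cos(4*c)


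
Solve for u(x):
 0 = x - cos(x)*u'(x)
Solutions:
 u(x) = C1 + Integral(x/cos(x), x)


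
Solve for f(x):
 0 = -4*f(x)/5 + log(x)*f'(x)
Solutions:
 f(x) = C1*exp(4*li(x)/5)


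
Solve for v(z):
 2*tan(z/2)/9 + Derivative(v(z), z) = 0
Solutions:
 v(z) = C1 + 4*log(cos(z/2))/9


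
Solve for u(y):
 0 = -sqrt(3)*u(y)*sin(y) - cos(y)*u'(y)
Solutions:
 u(y) = C1*cos(y)^(sqrt(3))


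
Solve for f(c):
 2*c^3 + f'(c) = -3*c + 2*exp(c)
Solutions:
 f(c) = C1 - c^4/2 - 3*c^2/2 + 2*exp(c)


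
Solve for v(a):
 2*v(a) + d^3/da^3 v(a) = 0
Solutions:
 v(a) = C3*exp(-2^(1/3)*a) + (C1*sin(2^(1/3)*sqrt(3)*a/2) + C2*cos(2^(1/3)*sqrt(3)*a/2))*exp(2^(1/3)*a/2)


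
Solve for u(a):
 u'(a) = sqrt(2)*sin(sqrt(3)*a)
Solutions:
 u(a) = C1 - sqrt(6)*cos(sqrt(3)*a)/3


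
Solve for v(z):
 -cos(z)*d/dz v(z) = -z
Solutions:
 v(z) = C1 + Integral(z/cos(z), z)


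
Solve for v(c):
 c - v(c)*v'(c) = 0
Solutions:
 v(c) = -sqrt(C1 + c^2)
 v(c) = sqrt(C1 + c^2)


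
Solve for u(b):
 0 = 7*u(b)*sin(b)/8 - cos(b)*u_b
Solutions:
 u(b) = C1/cos(b)^(7/8)


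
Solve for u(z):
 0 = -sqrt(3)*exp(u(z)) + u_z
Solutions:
 u(z) = log(-1/(C1 + sqrt(3)*z))


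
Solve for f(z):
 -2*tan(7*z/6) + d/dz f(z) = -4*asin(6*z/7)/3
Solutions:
 f(z) = C1 - 4*z*asin(6*z/7)/3 - 2*sqrt(49 - 36*z^2)/9 - 12*log(cos(7*z/6))/7


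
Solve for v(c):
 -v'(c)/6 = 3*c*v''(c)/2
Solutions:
 v(c) = C1 + C2*c^(8/9)


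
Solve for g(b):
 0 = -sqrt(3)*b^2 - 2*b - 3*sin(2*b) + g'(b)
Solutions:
 g(b) = C1 + sqrt(3)*b^3/3 + b^2 - 3*cos(2*b)/2


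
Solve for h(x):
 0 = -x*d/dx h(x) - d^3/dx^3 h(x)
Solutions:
 h(x) = C1 + Integral(C2*airyai(-x) + C3*airybi(-x), x)


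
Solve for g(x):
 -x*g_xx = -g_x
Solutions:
 g(x) = C1 + C2*x^2


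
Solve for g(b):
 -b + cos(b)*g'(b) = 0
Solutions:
 g(b) = C1 + Integral(b/cos(b), b)


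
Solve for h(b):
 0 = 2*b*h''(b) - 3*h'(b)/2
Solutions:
 h(b) = C1 + C2*b^(7/4)


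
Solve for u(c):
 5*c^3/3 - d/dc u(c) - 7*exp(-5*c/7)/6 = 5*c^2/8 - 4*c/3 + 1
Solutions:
 u(c) = C1 + 5*c^4/12 - 5*c^3/24 + 2*c^2/3 - c + 49*exp(-5*c/7)/30


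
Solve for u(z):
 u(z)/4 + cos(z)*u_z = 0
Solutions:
 u(z) = C1*(sin(z) - 1)^(1/8)/(sin(z) + 1)^(1/8)


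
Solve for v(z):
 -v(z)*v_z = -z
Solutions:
 v(z) = -sqrt(C1 + z^2)
 v(z) = sqrt(C1 + z^2)


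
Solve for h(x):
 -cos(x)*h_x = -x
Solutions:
 h(x) = C1 + Integral(x/cos(x), x)


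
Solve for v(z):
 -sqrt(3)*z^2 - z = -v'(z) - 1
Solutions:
 v(z) = C1 + sqrt(3)*z^3/3 + z^2/2 - z


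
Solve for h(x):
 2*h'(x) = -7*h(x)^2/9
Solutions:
 h(x) = 18/(C1 + 7*x)


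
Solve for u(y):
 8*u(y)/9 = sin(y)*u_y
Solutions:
 u(y) = C1*(cos(y) - 1)^(4/9)/(cos(y) + 1)^(4/9)


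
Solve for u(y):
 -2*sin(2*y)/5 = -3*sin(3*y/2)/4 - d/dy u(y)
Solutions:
 u(y) = C1 + cos(3*y/2)/2 - cos(2*y)/5


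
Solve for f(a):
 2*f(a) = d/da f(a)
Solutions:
 f(a) = C1*exp(2*a)


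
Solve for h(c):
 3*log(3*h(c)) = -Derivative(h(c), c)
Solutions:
 Integral(1/(log(_y) + log(3)), (_y, h(c)))/3 = C1 - c


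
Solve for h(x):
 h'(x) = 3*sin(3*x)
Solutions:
 h(x) = C1 - cos(3*x)


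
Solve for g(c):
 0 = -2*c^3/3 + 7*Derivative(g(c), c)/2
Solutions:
 g(c) = C1 + c^4/21


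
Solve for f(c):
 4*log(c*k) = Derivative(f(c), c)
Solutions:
 f(c) = C1 + 4*c*log(c*k) - 4*c


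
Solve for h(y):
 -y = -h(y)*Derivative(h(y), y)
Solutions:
 h(y) = -sqrt(C1 + y^2)
 h(y) = sqrt(C1 + y^2)


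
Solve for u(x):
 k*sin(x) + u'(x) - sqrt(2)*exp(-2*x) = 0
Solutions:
 u(x) = C1 + k*cos(x) - sqrt(2)*exp(-2*x)/2


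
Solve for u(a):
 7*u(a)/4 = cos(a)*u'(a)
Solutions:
 u(a) = C1*(sin(a) + 1)^(7/8)/(sin(a) - 1)^(7/8)


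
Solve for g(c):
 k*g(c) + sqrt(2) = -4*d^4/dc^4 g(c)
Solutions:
 g(c) = C1*exp(-sqrt(2)*c*(-k)^(1/4)/2) + C2*exp(sqrt(2)*c*(-k)^(1/4)/2) + C3*exp(-sqrt(2)*I*c*(-k)^(1/4)/2) + C4*exp(sqrt(2)*I*c*(-k)^(1/4)/2) - sqrt(2)/k


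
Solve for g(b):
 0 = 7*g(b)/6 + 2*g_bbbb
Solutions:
 g(b) = (C1*sin(3^(3/4)*7^(1/4)*b/6) + C2*cos(3^(3/4)*7^(1/4)*b/6))*exp(-3^(3/4)*7^(1/4)*b/6) + (C3*sin(3^(3/4)*7^(1/4)*b/6) + C4*cos(3^(3/4)*7^(1/4)*b/6))*exp(3^(3/4)*7^(1/4)*b/6)


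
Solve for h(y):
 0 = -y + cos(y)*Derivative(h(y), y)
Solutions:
 h(y) = C1 + Integral(y/cos(y), y)


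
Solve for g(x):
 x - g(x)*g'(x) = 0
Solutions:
 g(x) = -sqrt(C1 + x^2)
 g(x) = sqrt(C1 + x^2)


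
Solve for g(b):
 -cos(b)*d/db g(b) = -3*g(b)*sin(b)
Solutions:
 g(b) = C1/cos(b)^3


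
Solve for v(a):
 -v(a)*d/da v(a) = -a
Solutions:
 v(a) = -sqrt(C1 + a^2)
 v(a) = sqrt(C1 + a^2)


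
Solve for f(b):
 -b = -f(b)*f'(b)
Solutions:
 f(b) = -sqrt(C1 + b^2)
 f(b) = sqrt(C1 + b^2)


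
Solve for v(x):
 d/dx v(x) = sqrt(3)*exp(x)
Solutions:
 v(x) = C1 + sqrt(3)*exp(x)


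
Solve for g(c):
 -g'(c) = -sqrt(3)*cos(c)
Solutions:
 g(c) = C1 + sqrt(3)*sin(c)


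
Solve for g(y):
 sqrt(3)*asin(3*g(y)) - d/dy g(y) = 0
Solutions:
 Integral(1/asin(3*_y), (_y, g(y))) = C1 + sqrt(3)*y


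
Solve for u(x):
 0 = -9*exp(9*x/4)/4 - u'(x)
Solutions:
 u(x) = C1 - exp(x)^(9/4)


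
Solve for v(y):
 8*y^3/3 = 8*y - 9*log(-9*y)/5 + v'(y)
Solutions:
 v(y) = C1 + 2*y^4/3 - 4*y^2 + 9*y*log(-y)/5 + 9*y*(-1 + 2*log(3))/5


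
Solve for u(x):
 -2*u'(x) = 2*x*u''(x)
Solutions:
 u(x) = C1 + C2*log(x)


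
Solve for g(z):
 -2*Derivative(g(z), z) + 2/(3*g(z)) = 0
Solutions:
 g(z) = -sqrt(C1 + 6*z)/3
 g(z) = sqrt(C1 + 6*z)/3


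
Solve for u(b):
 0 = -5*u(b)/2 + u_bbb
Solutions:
 u(b) = C3*exp(2^(2/3)*5^(1/3)*b/2) + (C1*sin(2^(2/3)*sqrt(3)*5^(1/3)*b/4) + C2*cos(2^(2/3)*sqrt(3)*5^(1/3)*b/4))*exp(-2^(2/3)*5^(1/3)*b/4)


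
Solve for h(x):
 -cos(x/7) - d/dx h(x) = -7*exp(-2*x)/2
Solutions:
 h(x) = C1 - 7*sin(x/7) - 7*exp(-2*x)/4


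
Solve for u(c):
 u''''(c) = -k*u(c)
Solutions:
 u(c) = C1*exp(-c*(-k)^(1/4)) + C2*exp(c*(-k)^(1/4)) + C3*exp(-I*c*(-k)^(1/4)) + C4*exp(I*c*(-k)^(1/4))


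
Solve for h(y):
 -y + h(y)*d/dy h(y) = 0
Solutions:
 h(y) = -sqrt(C1 + y^2)
 h(y) = sqrt(C1 + y^2)


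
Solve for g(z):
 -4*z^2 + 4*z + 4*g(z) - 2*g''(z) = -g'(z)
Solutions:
 g(z) = C1*exp(z*(1 - sqrt(33))/4) + C2*exp(z*(1 + sqrt(33))/4) + z^2 - 3*z/2 + 11/8


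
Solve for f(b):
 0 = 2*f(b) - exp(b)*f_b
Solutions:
 f(b) = C1*exp(-2*exp(-b))


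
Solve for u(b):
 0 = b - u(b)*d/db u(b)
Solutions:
 u(b) = -sqrt(C1 + b^2)
 u(b) = sqrt(C1 + b^2)


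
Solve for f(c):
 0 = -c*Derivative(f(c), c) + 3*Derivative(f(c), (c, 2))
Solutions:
 f(c) = C1 + C2*erfi(sqrt(6)*c/6)


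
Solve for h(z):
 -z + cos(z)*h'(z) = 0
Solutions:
 h(z) = C1 + Integral(z/cos(z), z)


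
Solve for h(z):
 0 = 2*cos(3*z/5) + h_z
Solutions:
 h(z) = C1 - 10*sin(3*z/5)/3


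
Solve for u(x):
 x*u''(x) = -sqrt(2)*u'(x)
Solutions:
 u(x) = C1 + C2*x^(1 - sqrt(2))


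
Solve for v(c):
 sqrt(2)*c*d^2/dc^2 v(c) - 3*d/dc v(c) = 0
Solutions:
 v(c) = C1 + C2*c^(1 + 3*sqrt(2)/2)


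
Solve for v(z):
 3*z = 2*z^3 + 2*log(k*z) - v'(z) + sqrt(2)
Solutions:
 v(z) = C1 + z^4/2 - 3*z^2/2 + 2*z*log(k*z) + z*(-2 + sqrt(2))


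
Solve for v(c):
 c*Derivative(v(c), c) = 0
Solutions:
 v(c) = C1


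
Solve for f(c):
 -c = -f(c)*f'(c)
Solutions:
 f(c) = -sqrt(C1 + c^2)
 f(c) = sqrt(C1 + c^2)


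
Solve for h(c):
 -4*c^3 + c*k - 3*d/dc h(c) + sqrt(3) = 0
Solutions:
 h(c) = C1 - c^4/3 + c^2*k/6 + sqrt(3)*c/3


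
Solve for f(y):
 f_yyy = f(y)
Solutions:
 f(y) = C3*exp(y) + (C1*sin(sqrt(3)*y/2) + C2*cos(sqrt(3)*y/2))*exp(-y/2)


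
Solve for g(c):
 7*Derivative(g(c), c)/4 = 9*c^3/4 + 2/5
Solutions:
 g(c) = C1 + 9*c^4/28 + 8*c/35


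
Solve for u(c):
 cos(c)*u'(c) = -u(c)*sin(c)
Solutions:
 u(c) = C1*cos(c)


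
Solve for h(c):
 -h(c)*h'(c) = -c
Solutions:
 h(c) = -sqrt(C1 + c^2)
 h(c) = sqrt(C1 + c^2)


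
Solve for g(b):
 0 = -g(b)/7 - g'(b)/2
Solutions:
 g(b) = C1*exp(-2*b/7)


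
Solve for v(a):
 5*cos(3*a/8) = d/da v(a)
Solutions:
 v(a) = C1 + 40*sin(3*a/8)/3


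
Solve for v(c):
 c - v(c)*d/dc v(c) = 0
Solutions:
 v(c) = -sqrt(C1 + c^2)
 v(c) = sqrt(C1 + c^2)


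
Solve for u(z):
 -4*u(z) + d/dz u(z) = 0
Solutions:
 u(z) = C1*exp(4*z)


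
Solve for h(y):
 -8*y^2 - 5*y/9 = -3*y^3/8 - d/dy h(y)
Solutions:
 h(y) = C1 - 3*y^4/32 + 8*y^3/3 + 5*y^2/18


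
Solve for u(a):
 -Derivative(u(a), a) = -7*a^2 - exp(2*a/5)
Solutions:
 u(a) = C1 + 7*a^3/3 + 5*exp(2*a/5)/2


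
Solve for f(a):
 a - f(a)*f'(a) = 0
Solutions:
 f(a) = -sqrt(C1 + a^2)
 f(a) = sqrt(C1 + a^2)


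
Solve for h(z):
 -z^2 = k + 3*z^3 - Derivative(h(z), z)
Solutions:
 h(z) = C1 + k*z + 3*z^4/4 + z^3/3


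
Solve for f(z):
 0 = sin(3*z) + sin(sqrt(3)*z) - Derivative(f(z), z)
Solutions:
 f(z) = C1 - cos(3*z)/3 - sqrt(3)*cos(sqrt(3)*z)/3


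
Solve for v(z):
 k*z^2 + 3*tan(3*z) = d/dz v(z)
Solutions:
 v(z) = C1 + k*z^3/3 - log(cos(3*z))


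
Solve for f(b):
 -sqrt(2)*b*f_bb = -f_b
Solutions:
 f(b) = C1 + C2*b^(sqrt(2)/2 + 1)


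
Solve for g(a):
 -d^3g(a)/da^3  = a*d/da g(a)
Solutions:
 g(a) = C1 + Integral(C2*airyai(-a) + C3*airybi(-a), a)


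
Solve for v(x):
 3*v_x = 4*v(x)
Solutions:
 v(x) = C1*exp(4*x/3)


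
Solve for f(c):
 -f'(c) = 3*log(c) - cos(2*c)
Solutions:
 f(c) = C1 - 3*c*log(c) + 3*c + sin(2*c)/2


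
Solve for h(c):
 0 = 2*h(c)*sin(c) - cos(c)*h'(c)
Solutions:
 h(c) = C1/cos(c)^2


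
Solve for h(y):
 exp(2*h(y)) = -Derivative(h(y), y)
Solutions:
 h(y) = log(-sqrt(-1/(C1 - y))) - log(2)/2
 h(y) = log(-1/(C1 - y))/2 - log(2)/2


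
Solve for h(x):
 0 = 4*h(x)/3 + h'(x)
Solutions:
 h(x) = C1*exp(-4*x/3)


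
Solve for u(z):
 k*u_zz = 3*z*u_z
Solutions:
 u(z) = C1 + C2*erf(sqrt(6)*z*sqrt(-1/k)/2)/sqrt(-1/k)


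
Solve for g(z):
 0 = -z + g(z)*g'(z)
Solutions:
 g(z) = -sqrt(C1 + z^2)
 g(z) = sqrt(C1 + z^2)


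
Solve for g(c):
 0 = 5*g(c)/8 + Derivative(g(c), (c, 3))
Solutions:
 g(c) = C3*exp(-5^(1/3)*c/2) + (C1*sin(sqrt(3)*5^(1/3)*c/4) + C2*cos(sqrt(3)*5^(1/3)*c/4))*exp(5^(1/3)*c/4)


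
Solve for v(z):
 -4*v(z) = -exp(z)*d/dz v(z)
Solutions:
 v(z) = C1*exp(-4*exp(-z))


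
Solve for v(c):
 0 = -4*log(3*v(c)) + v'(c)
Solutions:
 -Integral(1/(log(_y) + log(3)), (_y, v(c)))/4 = C1 - c


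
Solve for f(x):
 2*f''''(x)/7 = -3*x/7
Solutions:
 f(x) = C1 + C2*x + C3*x^2 + C4*x^3 - x^5/80


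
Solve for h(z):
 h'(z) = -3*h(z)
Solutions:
 h(z) = C1*exp(-3*z)


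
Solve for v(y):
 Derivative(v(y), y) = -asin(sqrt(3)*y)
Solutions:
 v(y) = C1 - y*asin(sqrt(3)*y) - sqrt(3)*sqrt(1 - 3*y^2)/3


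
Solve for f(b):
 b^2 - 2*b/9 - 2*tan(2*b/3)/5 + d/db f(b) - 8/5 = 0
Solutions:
 f(b) = C1 - b^3/3 + b^2/9 + 8*b/5 - 3*log(cos(2*b/3))/5


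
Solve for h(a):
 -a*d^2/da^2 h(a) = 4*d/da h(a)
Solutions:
 h(a) = C1 + C2/a^3


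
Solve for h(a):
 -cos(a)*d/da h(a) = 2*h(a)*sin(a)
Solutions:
 h(a) = C1*cos(a)^2


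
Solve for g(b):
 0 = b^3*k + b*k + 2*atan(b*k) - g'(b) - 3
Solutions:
 g(b) = C1 + b^4*k/4 + b^2*k/2 - 3*b + 2*Piecewise((b*atan(b*k) - log(b^2*k^2 + 1)/(2*k), Ne(k, 0)), (0, True))


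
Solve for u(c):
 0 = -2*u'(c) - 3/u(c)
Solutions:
 u(c) = -sqrt(C1 - 3*c)
 u(c) = sqrt(C1 - 3*c)


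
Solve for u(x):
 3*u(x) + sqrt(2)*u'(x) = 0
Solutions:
 u(x) = C1*exp(-3*sqrt(2)*x/2)


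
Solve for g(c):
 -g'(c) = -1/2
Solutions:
 g(c) = C1 + c/2


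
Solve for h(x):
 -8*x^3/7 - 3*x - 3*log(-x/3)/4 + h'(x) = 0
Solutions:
 h(x) = C1 + 2*x^4/7 + 3*x^2/2 + 3*x*log(-x)/4 + 3*x*(-log(3) - 1)/4


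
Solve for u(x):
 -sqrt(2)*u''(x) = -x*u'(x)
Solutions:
 u(x) = C1 + C2*erfi(2^(1/4)*x/2)


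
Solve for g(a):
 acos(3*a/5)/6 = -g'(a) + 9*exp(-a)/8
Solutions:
 g(a) = C1 - a*acos(3*a/5)/6 + sqrt(25 - 9*a^2)/18 - 9*exp(-a)/8


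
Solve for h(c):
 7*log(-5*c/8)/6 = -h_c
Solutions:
 h(c) = C1 - 7*c*log(-c)/6 + 7*c*(-log(5) + 1 + 3*log(2))/6


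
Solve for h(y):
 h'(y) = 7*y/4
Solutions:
 h(y) = C1 + 7*y^2/8


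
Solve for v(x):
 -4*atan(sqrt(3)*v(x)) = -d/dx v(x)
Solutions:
 Integral(1/atan(sqrt(3)*_y), (_y, v(x))) = C1 + 4*x
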